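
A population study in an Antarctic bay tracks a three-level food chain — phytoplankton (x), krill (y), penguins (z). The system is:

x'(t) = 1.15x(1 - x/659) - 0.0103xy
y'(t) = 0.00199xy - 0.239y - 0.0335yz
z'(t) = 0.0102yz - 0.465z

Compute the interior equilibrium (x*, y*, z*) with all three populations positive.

x* ≈ 390, y* ≈ 45.6, z* ≈ 16

From dz/dt = 0: 0.0102y* = 0.465, so y* = 45.6.
From dx/dt = 0: 1.15(1 - x*/659) = 0.0103·45.6, giving x* = 659·(1 - 0.408) = 390.
From dy/dt = 0: 0.00199·390 - 0.239 = 0.0335z*, so z* = 0.537/0.0335 = 16.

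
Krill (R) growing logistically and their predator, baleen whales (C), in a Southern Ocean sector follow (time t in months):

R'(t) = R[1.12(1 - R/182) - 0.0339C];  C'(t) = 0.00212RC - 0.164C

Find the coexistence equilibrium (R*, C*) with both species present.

R* ≈ 77.4, C* ≈ 19

From dC/dt = 0 with C > 0: 0.00212R* = 0.164, so R* = 77.4.
Substitute into dR/dt = 0: 1.12(1 - 77.4/182) = 0.0339C*.
The bracket is 0.575, giving C* = 0.644/0.0339 = 19.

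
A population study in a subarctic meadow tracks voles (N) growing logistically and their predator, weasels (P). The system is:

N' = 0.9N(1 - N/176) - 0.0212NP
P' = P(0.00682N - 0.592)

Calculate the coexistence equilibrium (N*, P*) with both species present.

From dP/dt = 0 with P > 0: 0.00682N* = 0.592, so N* = 86.8.
Substitute into dN/dt = 0: 0.9(1 - 86.8/176) = 0.0212P*.
The bracket is 0.507, giving P* = 0.456/0.0212 = 21.5.

N* ≈ 86.8, P* ≈ 21.5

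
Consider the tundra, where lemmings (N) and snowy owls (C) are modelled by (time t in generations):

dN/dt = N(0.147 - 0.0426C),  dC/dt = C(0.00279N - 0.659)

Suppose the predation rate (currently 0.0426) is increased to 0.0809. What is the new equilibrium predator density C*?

C* ≈ 1.82

At the interior fixed point, setting dN/dt = 0 with N > 0 fixes C* = (prey growth rate)/(NC coefficient) — independent of the other coefficients.
With the change, C* = 0.147/0.0809 = 1.82; it falls from 3.45.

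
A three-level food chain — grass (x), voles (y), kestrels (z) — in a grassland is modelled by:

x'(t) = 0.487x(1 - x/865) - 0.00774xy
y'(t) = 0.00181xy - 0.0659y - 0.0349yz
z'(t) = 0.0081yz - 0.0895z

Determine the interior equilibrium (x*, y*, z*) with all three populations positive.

From dz/dt = 0: 0.0081y* = 0.0895, so y* = 11.
From dx/dt = 0: 0.487(1 - x*/865) = 0.00774·11, giving x* = 865·(1 - 0.176) = 713.
From dy/dt = 0: 0.00181·713 - 0.0659 = 0.0349z*, so z* = 1.22/0.0349 = 35.1.

x* ≈ 713, y* ≈ 11, z* ≈ 35.1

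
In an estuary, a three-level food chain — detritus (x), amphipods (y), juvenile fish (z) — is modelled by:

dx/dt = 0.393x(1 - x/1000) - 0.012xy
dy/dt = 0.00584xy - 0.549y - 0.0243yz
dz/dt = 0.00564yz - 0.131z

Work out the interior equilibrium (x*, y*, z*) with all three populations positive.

x* ≈ 291, y* ≈ 23.2, z* ≈ 47.3

From dz/dt = 0: 0.00564y* = 0.131, so y* = 23.2.
From dx/dt = 0: 0.393(1 - x*/1000) = 0.012·23.2, giving x* = 1000·(1 - 0.709) = 291.
From dy/dt = 0: 0.00584·291 - 0.549 = 0.0243z*, so z* = 1.15/0.0243 = 47.3.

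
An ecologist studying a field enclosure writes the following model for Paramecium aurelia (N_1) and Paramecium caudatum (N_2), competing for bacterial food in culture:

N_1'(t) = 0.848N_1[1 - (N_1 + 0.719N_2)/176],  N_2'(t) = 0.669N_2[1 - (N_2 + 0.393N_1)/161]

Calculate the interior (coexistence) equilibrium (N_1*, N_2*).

N_1* ≈ 84, N_2* ≈ 128

Setting both brackets to zero gives the nullclines N_1 + 0.719N_2 = 176 and 0.393N_1 + N_2 = 161.
Substituting N_2 = 161 - 0.393N_1 into the first: N_1(1 - 0.719·0.393) = 176 - 0.719·161.
So N_1* = 60.2/0.717 = 84, and then N_2* = 161 - 0.393·84 = 128.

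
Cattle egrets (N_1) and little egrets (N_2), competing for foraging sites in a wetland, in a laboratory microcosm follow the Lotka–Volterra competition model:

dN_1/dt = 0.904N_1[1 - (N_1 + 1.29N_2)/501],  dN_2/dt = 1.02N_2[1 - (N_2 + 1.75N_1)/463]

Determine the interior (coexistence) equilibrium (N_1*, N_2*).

Setting both brackets to zero gives the nullclines N_1 + 1.29N_2 = 501 and 1.75N_1 + N_2 = 463.
Substituting N_2 = 463 - 1.75N_1 into the first: N_1(1 - 1.29·1.75) = 501 - 1.29·463.
So N_1* = -96.3/-1.26 = 76.6, and then N_2* = 463 - 1.75·76.6 = 329.

N_1* ≈ 76.6, N_2* ≈ 329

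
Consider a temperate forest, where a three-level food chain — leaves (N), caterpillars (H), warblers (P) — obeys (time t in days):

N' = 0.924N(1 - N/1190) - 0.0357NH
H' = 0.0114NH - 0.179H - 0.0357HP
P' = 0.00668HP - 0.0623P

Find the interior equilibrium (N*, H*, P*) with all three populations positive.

N* ≈ 761, H* ≈ 9.33, P* ≈ 238

From dP/dt = 0: 0.00668H* = 0.0623, so H* = 9.33.
From dN/dt = 0: 0.924(1 - N*/1190) = 0.0357·9.33, giving N* = 1190·(1 - 0.36) = 761.
From dH/dt = 0: 0.0114·761 - 0.179 = 0.0357P*, so P* = 8.5/0.0357 = 238.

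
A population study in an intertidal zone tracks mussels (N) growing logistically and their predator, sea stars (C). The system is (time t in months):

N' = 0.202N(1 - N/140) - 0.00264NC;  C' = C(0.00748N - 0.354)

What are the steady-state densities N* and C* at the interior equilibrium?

From dC/dt = 0 with C > 0: 0.00748N* = 0.354, so N* = 47.3.
Substitute into dN/dt = 0: 0.202(1 - 47.3/140) = 0.00264C*.
The bracket is 0.662, giving C* = 0.134/0.00264 = 50.6.

N* ≈ 47.3, C* ≈ 50.6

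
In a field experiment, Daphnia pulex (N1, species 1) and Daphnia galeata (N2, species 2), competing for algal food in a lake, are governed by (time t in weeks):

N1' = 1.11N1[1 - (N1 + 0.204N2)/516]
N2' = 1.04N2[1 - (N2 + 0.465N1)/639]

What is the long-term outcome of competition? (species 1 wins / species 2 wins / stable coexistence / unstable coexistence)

Compare the nullcline intercepts: K1/α12 = 516/0.204 = 2530 > K2 = 639; K2/α21 = 639/0.465 = 1370 > K1 = 516.
Since both inequalities hold, each species can invade when rare, so the interior equilibrium is stable.

stable coexistence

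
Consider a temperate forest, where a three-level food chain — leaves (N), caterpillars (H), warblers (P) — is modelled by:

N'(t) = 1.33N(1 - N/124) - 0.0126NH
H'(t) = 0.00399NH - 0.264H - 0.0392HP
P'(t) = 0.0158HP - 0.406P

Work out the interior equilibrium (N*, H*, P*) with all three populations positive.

N* ≈ 93.8, H* ≈ 25.7, P* ≈ 2.81

From dP/dt = 0: 0.0158H* = 0.406, so H* = 25.7.
From dN/dt = 0: 1.33(1 - N*/124) = 0.0126·25.7, giving N* = 124·(1 - 0.243) = 93.8.
From dH/dt = 0: 0.00399·93.8 - 0.264 = 0.0392P*, so P* = 0.11/0.0392 = 2.81.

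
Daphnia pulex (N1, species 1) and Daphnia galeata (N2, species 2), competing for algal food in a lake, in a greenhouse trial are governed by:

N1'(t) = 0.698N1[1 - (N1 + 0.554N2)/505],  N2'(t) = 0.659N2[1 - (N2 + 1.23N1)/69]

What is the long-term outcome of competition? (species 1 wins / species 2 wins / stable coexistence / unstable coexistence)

species 1 excludes species 2

Compare the nullcline intercepts: K1/α12 = 505/0.554 = 912 > K2 = 69; K2/α21 = 69/1.23 = 56.1 < K1 = 505.
Since the inequalities point opposite ways, species 1 can invade but species 2 cannot.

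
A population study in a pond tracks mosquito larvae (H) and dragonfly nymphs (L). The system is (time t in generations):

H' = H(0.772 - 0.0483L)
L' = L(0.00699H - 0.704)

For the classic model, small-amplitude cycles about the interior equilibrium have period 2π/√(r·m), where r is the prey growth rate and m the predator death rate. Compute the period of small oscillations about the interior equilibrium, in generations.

Here r = 0.772 and m = 0.704, so r·m = 0.543.
ω = √0.543 = 0.737 per generation, hence T = 2π/ω ≈ 8.52 generations.

T ≈ 8.52 generations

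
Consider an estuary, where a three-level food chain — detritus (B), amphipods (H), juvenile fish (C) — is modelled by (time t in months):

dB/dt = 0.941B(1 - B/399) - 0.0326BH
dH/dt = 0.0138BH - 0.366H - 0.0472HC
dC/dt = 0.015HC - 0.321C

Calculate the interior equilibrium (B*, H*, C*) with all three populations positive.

From dC/dt = 0: 0.015H* = 0.321, so H* = 21.4.
From dB/dt = 0: 0.941(1 - B*/399) = 0.0326·21.4, giving B* = 399·(1 - 0.741) = 103.
From dH/dt = 0: 0.0138·103 - 0.366 = 0.0472C*, so C* = 1.06/0.0472 = 22.4.

B* ≈ 103, H* ≈ 21.4, C* ≈ 22.4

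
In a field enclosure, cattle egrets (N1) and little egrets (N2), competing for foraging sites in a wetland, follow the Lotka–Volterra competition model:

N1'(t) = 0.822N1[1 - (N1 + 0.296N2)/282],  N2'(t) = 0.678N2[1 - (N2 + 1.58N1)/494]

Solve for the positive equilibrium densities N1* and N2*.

Setting both brackets to zero gives the nullclines N1 + 0.296N2 = 282 and 1.58N1 + N2 = 494.
Substituting N2 = 494 - 1.58N1 into the first: N1(1 - 0.296·1.58) = 282 - 0.296·494.
So N1* = 136/0.532 = 255, and then N2* = 494 - 1.58·255 = 91.

N1* ≈ 255, N2* ≈ 91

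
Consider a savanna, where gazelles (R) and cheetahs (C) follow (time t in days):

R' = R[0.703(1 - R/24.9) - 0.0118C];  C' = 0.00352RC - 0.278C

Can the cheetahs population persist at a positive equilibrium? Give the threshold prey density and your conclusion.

Threshold R = 79; K < 79, so no, the predator goes extinct.

The predator equation gives dC/dt > 0 only when R > 0.278/0.00352 = 79.
Without the predator, R → K = 24.9. Since 24.9 < 79, the predator cannot invade.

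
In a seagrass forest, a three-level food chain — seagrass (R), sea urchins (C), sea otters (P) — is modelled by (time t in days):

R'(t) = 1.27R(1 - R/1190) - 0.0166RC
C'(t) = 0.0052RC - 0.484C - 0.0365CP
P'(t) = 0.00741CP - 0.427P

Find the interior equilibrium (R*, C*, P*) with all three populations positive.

From dP/dt = 0: 0.00741C* = 0.427, so C* = 57.6.
From dR/dt = 0: 1.27(1 - R*/1190) = 0.0166·57.6, giving R* = 1190·(1 - 0.753) = 294.
From dC/dt = 0: 0.0052·294 - 0.484 = 0.0365P*, so P* = 1.04/0.0365 = 28.6.

R* ≈ 294, C* ≈ 57.6, P* ≈ 28.6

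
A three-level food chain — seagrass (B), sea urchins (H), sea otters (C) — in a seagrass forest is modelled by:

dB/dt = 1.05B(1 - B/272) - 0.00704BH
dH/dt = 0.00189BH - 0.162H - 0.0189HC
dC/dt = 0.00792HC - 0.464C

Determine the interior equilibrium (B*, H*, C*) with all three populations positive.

B* ≈ 165, H* ≈ 58.6, C* ≈ 7.94

From dC/dt = 0: 0.00792H* = 0.464, so H* = 58.6.
From dB/dt = 0: 1.05(1 - B*/272) = 0.00704·58.6, giving B* = 272·(1 - 0.393) = 165.
From dH/dt = 0: 0.00189·165 - 0.162 = 0.0189C*, so C* = 0.15/0.0189 = 7.94.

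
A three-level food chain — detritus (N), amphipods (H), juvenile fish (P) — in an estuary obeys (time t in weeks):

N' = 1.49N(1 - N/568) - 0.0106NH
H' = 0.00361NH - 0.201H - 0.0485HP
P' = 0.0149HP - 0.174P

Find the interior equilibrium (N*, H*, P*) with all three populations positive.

From dP/dt = 0: 0.0149H* = 0.174, so H* = 11.7.
From dN/dt = 0: 1.49(1 - N*/568) = 0.0106·11.7, giving N* = 568·(1 - 0.0831) = 521.
From dH/dt = 0: 0.00361·521 - 0.201 = 0.0485P*, so P* = 1.68/0.0485 = 34.6.

N* ≈ 521, H* ≈ 11.7, P* ≈ 34.6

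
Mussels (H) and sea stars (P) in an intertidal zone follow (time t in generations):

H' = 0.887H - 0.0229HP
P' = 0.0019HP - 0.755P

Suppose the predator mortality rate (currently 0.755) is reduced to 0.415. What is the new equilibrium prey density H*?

H* ≈ 218

At the interior fixed point, setting dP/dt = 0 with P > 0 fixes H* = (predator death rate)/(HP coefficient) — independent of the other coefficients.
With the change, H* = 0.415/0.0019 = 218; it falls from 397.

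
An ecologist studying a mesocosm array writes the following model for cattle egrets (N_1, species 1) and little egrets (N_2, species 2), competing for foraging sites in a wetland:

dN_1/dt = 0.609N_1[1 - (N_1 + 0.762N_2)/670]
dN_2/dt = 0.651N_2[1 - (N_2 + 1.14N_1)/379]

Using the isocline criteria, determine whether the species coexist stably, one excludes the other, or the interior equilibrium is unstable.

species 1 excludes species 2

Compare the nullcline intercepts: K1/α12 = 670/0.762 = 879 > K2 = 379; K2/α21 = 379/1.14 = 332 < K1 = 670.
Since the inequalities point opposite ways, species 1 can invade but species 2 cannot.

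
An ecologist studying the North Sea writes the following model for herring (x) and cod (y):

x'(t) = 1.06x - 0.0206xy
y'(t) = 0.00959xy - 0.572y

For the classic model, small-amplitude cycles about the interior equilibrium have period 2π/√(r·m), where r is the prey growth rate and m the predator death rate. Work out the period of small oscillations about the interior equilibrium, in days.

T ≈ 8.07 days

Here r = 1.06 and m = 0.572, so r·m = 0.606.
ω = √0.606 = 0.779 per day, hence T = 2π/ω ≈ 8.07 days.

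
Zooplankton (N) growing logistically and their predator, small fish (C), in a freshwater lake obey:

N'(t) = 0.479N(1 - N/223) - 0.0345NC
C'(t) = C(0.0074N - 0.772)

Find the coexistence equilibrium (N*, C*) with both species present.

N* ≈ 104, C* ≈ 7.39

From dC/dt = 0 with C > 0: 0.0074N* = 0.772, so N* = 104.
Substitute into dN/dt = 0: 0.479(1 - 104/223) = 0.0345C*.
The bracket is 0.532, giving C* = 0.255/0.0345 = 7.39.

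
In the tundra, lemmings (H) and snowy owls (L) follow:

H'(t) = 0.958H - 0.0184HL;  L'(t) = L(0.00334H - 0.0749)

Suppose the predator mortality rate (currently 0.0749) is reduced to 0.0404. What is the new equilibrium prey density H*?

H* ≈ 12.1

At the interior fixed point, setting dL/dt = 0 with L > 0 fixes H* = (predator death rate)/(HL coefficient) — independent of the other coefficients.
With the change, H* = 0.0404/0.00334 = 12.1; it falls from 22.4.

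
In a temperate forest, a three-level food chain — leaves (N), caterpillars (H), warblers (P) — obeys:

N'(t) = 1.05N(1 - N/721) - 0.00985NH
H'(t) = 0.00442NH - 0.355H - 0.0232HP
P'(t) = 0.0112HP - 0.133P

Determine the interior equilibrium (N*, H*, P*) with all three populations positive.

N* ≈ 641, H* ≈ 11.9, P* ≈ 107

From dP/dt = 0: 0.0112H* = 0.133, so H* = 11.9.
From dN/dt = 0: 1.05(1 - N*/721) = 0.00985·11.9, giving N* = 721·(1 - 0.111) = 641.
From dH/dt = 0: 0.00442·641 - 0.355 = 0.0232P*, so P* = 2.48/0.0232 = 107.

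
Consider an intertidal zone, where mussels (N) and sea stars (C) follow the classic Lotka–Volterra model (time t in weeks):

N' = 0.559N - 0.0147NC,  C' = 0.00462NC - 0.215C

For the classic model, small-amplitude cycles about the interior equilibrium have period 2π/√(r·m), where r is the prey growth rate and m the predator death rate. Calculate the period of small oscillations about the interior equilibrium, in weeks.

T ≈ 18.1 weeks

Here r = 0.559 and m = 0.215, so r·m = 0.12.
ω = √0.12 = 0.347 per week, hence T = 2π/ω ≈ 18.1 weeks.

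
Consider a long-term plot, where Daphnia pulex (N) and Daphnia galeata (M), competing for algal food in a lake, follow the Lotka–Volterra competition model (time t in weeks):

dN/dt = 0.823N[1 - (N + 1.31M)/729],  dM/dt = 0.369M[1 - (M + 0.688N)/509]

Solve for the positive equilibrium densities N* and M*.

Setting both brackets to zero gives the nullclines N + 1.31M = 729 and 0.688N + M = 509.
Substituting M = 509 - 0.688N into the first: N(1 - 1.31·0.688) = 729 - 1.31·509.
So N* = 62.2/0.0987 = 630, and then M* = 509 - 0.688·630 = 75.4.

N* ≈ 630, M* ≈ 75.4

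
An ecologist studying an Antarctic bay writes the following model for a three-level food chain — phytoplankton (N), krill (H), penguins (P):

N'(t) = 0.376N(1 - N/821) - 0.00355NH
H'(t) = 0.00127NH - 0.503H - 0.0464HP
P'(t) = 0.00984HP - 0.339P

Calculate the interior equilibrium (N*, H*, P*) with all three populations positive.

From dP/dt = 0: 0.00984H* = 0.339, so H* = 34.5.
From dN/dt = 0: 0.376(1 - N*/821) = 0.00355·34.5, giving N* = 821·(1 - 0.325) = 554.
From dH/dt = 0: 0.00127·554 - 0.503 = 0.0464P*, so P* = 0.201/0.0464 = 4.32.

N* ≈ 554, H* ≈ 34.5, P* ≈ 4.32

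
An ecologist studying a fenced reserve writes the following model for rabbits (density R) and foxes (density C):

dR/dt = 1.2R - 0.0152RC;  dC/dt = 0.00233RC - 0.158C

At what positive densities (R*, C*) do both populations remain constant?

Set dC/dt = 0 with C > 0: 0.00233R - 0.158 = 0, so R* = 0.158/0.00233 = 67.8.
Set dR/dt = 0 with R > 0: 1.2 - 0.0152C = 0, so C* = 1.2/0.0152 = 78.9.

R* ≈ 67.8, C* ≈ 78.9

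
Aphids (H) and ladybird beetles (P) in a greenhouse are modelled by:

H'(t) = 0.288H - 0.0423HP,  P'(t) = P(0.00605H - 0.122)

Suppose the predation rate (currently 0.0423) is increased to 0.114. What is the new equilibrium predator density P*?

At the interior fixed point, setting dH/dt = 0 with H > 0 fixes P* = (prey growth rate)/(HP coefficient) — independent of the other coefficients.
With the change, P* = 0.288/0.114 = 2.53; it falls from 6.81.

P* ≈ 2.53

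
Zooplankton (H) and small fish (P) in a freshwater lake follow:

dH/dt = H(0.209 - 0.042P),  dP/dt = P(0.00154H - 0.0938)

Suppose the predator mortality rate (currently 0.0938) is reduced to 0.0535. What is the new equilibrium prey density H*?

H* ≈ 34.7

At the interior fixed point, setting dP/dt = 0 with P > 0 fixes H* = (predator death rate)/(HP coefficient) — independent of the other coefficients.
With the change, H* = 0.0535/0.00154 = 34.7; it falls from 60.9.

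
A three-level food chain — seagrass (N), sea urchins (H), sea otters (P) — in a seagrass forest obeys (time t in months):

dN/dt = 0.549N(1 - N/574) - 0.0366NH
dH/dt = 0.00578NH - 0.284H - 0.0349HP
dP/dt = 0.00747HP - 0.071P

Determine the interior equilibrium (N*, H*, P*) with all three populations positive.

N* ≈ 210, H* ≈ 9.5, P* ≈ 26.7

From dP/dt = 0: 0.00747H* = 0.071, so H* = 9.5.
From dN/dt = 0: 0.549(1 - N*/574) = 0.0366·9.5, giving N* = 574·(1 - 0.634) = 210.
From dH/dt = 0: 0.00578·210 - 0.284 = 0.0349P*, so P* = 0.931/0.0349 = 26.7.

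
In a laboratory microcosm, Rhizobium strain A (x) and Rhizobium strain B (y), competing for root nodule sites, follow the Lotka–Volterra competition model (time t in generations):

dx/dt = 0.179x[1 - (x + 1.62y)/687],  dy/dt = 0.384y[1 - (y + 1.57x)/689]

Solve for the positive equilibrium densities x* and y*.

x* ≈ 278, y* ≈ 252

Setting both brackets to zero gives the nullclines x + 1.62y = 687 and 1.57x + y = 689.
Substituting y = 689 - 1.57x into the first: x(1 - 1.62·1.57) = 687 - 1.62·689.
So x* = -429/-1.54 = 278, and then y* = 689 - 1.57·278 = 252.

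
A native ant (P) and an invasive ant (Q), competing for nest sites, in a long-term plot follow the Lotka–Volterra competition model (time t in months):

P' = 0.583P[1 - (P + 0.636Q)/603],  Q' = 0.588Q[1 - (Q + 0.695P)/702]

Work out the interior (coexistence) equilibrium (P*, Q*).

Setting both brackets to zero gives the nullclines P + 0.636Q = 603 and 0.695P + Q = 702.
Substituting Q = 702 - 0.695P into the first: P(1 - 0.636·0.695) = 603 - 0.636·702.
So P* = 157/0.558 = 281, and then Q* = 702 - 0.695·281 = 507.

P* ≈ 281, Q* ≈ 507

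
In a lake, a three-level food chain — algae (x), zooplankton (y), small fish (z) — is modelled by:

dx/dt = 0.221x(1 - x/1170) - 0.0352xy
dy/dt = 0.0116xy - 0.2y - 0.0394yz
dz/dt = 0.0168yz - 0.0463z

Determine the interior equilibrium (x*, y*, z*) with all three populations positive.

x* ≈ 656, y* ≈ 2.76, z* ≈ 188

From dz/dt = 0: 0.0168y* = 0.0463, so y* = 2.76.
From dx/dt = 0: 0.221(1 - x*/1170) = 0.0352·2.76, giving x* = 1170·(1 - 0.439) = 656.
From dy/dt = 0: 0.0116·656 - 0.2 = 0.0394z*, so z* = 7.41/0.0394 = 188.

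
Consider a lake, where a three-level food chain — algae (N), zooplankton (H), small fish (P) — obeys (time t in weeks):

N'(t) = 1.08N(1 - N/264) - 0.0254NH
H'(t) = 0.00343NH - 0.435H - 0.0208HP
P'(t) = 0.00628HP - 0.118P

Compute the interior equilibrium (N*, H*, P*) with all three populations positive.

From dP/dt = 0: 0.00628H* = 0.118, so H* = 18.8.
From dN/dt = 0: 1.08(1 - N*/264) = 0.0254·18.8, giving N* = 264·(1 - 0.442) = 147.
From dH/dt = 0: 0.00343·147 - 0.435 = 0.0208P*, so P* = 0.0704/0.0208 = 3.38.

N* ≈ 147, H* ≈ 18.8, P* ≈ 3.38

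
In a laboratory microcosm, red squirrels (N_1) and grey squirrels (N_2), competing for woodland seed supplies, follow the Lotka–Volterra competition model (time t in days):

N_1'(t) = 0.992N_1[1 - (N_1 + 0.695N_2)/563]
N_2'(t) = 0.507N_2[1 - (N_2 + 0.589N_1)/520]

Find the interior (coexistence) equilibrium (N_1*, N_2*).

Setting both brackets to zero gives the nullclines N_1 + 0.695N_2 = 563 and 0.589N_1 + N_2 = 520.
Substituting N_2 = 520 - 0.589N_1 into the first: N_1(1 - 0.695·0.589) = 563 - 0.695·520.
So N_1* = 202/0.591 = 341, and then N_2* = 520 - 0.589·341 = 319.

N_1* ≈ 341, N_2* ≈ 319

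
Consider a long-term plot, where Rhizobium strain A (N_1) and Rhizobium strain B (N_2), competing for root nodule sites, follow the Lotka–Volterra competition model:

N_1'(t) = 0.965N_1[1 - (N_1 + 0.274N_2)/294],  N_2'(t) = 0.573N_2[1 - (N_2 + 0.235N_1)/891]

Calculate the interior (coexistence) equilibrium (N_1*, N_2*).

N_1* ≈ 53.3, N_2* ≈ 878

Setting both brackets to zero gives the nullclines N_1 + 0.274N_2 = 294 and 0.235N_1 + N_2 = 891.
Substituting N_2 = 891 - 0.235N_1 into the first: N_1(1 - 0.274·0.235) = 294 - 0.274·891.
So N_1* = 49.9/0.936 = 53.3, and then N_2* = 891 - 0.235·53.3 = 878.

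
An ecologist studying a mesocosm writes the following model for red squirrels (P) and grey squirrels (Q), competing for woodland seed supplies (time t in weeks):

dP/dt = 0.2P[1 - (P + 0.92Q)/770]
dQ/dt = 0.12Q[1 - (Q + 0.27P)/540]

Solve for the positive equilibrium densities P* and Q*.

P* ≈ 363, Q* ≈ 442

Setting both brackets to zero gives the nullclines P + 0.92Q = 770 and 0.27P + Q = 540.
Substituting Q = 540 - 0.27P into the first: P(1 - 0.92·0.27) = 770 - 0.92·540.
So P* = 273/0.752 = 363, and then Q* = 540 - 0.27·363 = 442.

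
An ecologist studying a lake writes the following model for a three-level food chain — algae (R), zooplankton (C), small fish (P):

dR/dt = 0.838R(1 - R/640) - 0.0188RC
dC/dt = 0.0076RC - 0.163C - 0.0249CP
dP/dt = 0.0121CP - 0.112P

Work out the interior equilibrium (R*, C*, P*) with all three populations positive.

R* ≈ 507, C* ≈ 9.26, P* ≈ 148

From dP/dt = 0: 0.0121C* = 0.112, so C* = 9.26.
From dR/dt = 0: 0.838(1 - R*/640) = 0.0188·9.26, giving R* = 640·(1 - 0.208) = 507.
From dC/dt = 0: 0.0076·507 - 0.163 = 0.0249P*, so P* = 3.69/0.0249 = 148.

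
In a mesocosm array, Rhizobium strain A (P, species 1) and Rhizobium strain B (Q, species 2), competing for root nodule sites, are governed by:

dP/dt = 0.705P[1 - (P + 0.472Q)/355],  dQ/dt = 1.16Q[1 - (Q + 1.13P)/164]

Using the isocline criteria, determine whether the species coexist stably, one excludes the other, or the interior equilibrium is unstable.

species 1 excludes species 2

Compare the nullcline intercepts: K1/α12 = 355/0.472 = 752 > K2 = 164; K2/α21 = 164/1.13 = 145 < K1 = 355.
Since the inequalities point opposite ways, species 1 can invade but species 2 cannot.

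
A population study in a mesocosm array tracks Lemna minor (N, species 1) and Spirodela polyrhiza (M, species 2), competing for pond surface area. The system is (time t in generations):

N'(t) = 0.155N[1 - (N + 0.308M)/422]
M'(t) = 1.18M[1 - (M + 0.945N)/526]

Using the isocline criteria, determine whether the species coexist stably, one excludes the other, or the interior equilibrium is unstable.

stable coexistence

Compare the nullcline intercepts: K1/α12 = 422/0.308 = 1370 > K2 = 526; K2/α21 = 526/0.945 = 557 > K1 = 422.
Since both inequalities hold, each species can invade when rare, so the interior equilibrium is stable.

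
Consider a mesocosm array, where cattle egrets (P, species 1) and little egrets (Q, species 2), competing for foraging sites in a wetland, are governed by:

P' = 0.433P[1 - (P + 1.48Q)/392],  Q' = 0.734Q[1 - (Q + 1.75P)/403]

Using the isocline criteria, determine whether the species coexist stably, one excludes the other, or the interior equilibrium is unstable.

unstable coexistence (outcome depends on initial conditions)

Compare the nullcline intercepts: K1/α12 = 392/1.48 = 265 < K2 = 403; K2/α21 = 403/1.75 = 230 < K1 = 392.
Since both are reversed, neither can invade when rare; the interior point is a saddle.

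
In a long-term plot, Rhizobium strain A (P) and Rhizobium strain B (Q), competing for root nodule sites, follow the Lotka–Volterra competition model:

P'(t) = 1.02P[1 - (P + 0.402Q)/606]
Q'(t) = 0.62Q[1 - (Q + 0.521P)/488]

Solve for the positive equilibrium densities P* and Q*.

P* ≈ 518, Q* ≈ 218

Setting both brackets to zero gives the nullclines P + 0.402Q = 606 and 0.521P + Q = 488.
Substituting Q = 488 - 0.521P into the first: P(1 - 0.402·0.521) = 606 - 0.402·488.
So P* = 410/0.791 = 518, and then Q* = 488 - 0.521·518 = 218.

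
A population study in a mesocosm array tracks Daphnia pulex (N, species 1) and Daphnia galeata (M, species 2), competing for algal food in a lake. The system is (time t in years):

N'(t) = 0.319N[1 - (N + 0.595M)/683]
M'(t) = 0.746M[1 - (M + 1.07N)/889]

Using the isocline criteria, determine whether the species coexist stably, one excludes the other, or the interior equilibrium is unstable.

stable coexistence

Compare the nullcline intercepts: K1/α12 = 683/0.595 = 1150 > K2 = 889; K2/α21 = 889/1.07 = 831 > K1 = 683.
Since both inequalities hold, each species can invade when rare, so the interior equilibrium is stable.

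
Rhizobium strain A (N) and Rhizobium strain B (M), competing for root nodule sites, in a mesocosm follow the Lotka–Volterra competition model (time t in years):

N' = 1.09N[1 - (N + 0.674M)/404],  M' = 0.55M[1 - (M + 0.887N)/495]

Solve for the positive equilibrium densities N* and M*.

Setting both brackets to zero gives the nullclines N + 0.674M = 404 and 0.887N + M = 495.
Substituting M = 495 - 0.887N into the first: N(1 - 0.674·0.887) = 404 - 0.674·495.
So N* = 70.4/0.402 = 175, and then M* = 495 - 0.887·175 = 340.

N* ≈ 175, M* ≈ 340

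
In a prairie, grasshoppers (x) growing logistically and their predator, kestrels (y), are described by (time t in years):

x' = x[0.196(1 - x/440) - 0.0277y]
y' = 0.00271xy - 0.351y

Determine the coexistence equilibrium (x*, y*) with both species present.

x* ≈ 130, y* ≈ 4.99

From dy/dt = 0 with y > 0: 0.00271x* = 0.351, so x* = 130.
Substitute into dx/dt = 0: 0.196(1 - 130/440) = 0.0277y*.
The bracket is 0.706, giving y* = 0.138/0.0277 = 4.99.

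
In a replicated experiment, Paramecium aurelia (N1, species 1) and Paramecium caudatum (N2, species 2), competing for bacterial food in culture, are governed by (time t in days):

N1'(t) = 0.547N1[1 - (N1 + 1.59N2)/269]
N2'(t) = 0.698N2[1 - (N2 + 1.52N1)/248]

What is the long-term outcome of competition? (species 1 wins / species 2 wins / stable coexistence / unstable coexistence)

Compare the nullcline intercepts: K1/α12 = 269/1.59 = 169 < K2 = 248; K2/α21 = 248/1.52 = 163 < K1 = 269.
Since both are reversed, neither can invade when rare; the interior point is a saddle.

unstable coexistence (outcome depends on initial conditions)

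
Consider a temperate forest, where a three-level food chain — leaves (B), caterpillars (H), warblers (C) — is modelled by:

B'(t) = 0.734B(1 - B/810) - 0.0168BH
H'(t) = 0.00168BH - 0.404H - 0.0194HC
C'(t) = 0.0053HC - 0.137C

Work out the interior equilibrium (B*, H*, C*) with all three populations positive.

B* ≈ 331, H* ≈ 25.8, C* ≈ 7.82

From dC/dt = 0: 0.0053H* = 0.137, so H* = 25.8.
From dB/dt = 0: 0.734(1 - B*/810) = 0.0168·25.8, giving B* = 810·(1 - 0.592) = 331.
From dH/dt = 0: 0.00168·331 - 0.404 = 0.0194C*, so C* = 0.152/0.0194 = 7.82.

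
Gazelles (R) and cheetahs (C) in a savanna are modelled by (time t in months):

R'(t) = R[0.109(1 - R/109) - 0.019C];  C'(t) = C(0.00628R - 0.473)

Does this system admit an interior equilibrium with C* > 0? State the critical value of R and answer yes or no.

Threshold R = 75.3; K > 75.3, so yes, the predator persists.

The predator equation gives dC/dt > 0 only when R > 0.473/0.00628 = 75.3.
Without the predator, R → K = 109. Since 109 > 75.3, the predator can invade and persist.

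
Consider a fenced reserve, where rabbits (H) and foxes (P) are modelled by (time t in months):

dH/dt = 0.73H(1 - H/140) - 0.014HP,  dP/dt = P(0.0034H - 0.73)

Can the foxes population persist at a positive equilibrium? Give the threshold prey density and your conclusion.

Threshold H = 215; K < 215, so no, the predator goes extinct.

The predator equation gives dP/dt > 0 only when H > 0.73/0.0034 = 215.
Without the predator, H → K = 140. Since 140 < 215, the predator cannot invade.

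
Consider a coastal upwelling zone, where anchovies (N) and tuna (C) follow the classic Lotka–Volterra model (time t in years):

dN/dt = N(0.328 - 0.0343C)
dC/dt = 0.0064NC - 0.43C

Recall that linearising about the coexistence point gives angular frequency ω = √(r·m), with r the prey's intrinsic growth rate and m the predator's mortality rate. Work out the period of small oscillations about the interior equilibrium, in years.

T ≈ 16.7 years

Here r = 0.328 and m = 0.43, so r·m = 0.141.
ω = √0.141 = 0.376 per year, hence T = 2π/ω ≈ 16.7 years.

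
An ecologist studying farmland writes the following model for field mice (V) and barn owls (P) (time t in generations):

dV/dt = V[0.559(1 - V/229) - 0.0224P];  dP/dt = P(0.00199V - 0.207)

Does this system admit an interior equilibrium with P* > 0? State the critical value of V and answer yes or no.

The predator equation gives dP/dt > 0 only when V > 0.207/0.00199 = 104.
Without the predator, V → K = 229. Since 229 > 104, the predator can invade and persist.

Threshold V = 104; K > 104, so yes, the predator persists.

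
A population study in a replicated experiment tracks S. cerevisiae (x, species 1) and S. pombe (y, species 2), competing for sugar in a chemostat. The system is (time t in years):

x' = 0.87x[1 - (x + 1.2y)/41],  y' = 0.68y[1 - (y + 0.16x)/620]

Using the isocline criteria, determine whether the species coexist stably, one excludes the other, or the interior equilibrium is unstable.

Compare the nullcline intercepts: K1/α12 = 41/1.2 = 34.2 < K2 = 620; K2/α21 = 620/0.16 = 3880 > K1 = 41.
Since the inequalities point opposite ways, species 2 can invade but species 1 cannot.

species 2 excludes species 1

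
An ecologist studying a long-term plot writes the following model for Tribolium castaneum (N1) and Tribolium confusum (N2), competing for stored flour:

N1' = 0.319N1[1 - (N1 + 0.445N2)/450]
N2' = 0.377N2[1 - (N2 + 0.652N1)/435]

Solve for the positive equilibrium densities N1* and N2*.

N1* ≈ 361, N2* ≈ 199

Setting both brackets to zero gives the nullclines N1 + 0.445N2 = 450 and 0.652N1 + N2 = 435.
Substituting N2 = 435 - 0.652N1 into the first: N1(1 - 0.445·0.652) = 450 - 0.445·435.
So N1* = 256/0.71 = 361, and then N2* = 435 - 0.652·361 = 199.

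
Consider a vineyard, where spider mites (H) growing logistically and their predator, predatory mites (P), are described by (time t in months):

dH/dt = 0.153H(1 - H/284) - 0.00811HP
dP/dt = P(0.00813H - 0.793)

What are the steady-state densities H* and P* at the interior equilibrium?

H* ≈ 97.5, P* ≈ 12.4

From dP/dt = 0 with P > 0: 0.00813H* = 0.793, so H* = 97.5.
Substitute into dH/dt = 0: 0.153(1 - 97.5/284) = 0.00811P*.
The bracket is 0.657, giving P* = 0.1/0.00811 = 12.4.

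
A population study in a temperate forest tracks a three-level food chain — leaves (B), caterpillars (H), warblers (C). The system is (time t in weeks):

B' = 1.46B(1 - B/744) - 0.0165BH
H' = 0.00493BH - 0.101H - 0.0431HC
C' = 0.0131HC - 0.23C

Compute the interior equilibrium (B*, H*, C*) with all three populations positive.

B* ≈ 596, H* ≈ 17.6, C* ≈ 65.9

From dC/dt = 0: 0.0131H* = 0.23, so H* = 17.6.
From dB/dt = 0: 1.46(1 - B*/744) = 0.0165·17.6, giving B* = 744·(1 - 0.198) = 596.
From dH/dt = 0: 0.00493·596 - 0.101 = 0.0431C*, so C* = 2.84/0.0431 = 65.9.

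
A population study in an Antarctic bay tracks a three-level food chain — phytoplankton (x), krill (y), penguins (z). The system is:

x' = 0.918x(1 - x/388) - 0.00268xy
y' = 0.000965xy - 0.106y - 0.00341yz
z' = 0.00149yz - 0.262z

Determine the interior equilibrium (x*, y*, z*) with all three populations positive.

x* ≈ 189, y* ≈ 176, z* ≈ 22.4

From dz/dt = 0: 0.00149y* = 0.262, so y* = 176.
From dx/dt = 0: 0.918(1 - x*/388) = 0.00268·176, giving x* = 388·(1 - 0.513) = 189.
From dy/dt = 0: 0.000965·189 - 0.106 = 0.00341z*, so z* = 0.0762/0.00341 = 22.4.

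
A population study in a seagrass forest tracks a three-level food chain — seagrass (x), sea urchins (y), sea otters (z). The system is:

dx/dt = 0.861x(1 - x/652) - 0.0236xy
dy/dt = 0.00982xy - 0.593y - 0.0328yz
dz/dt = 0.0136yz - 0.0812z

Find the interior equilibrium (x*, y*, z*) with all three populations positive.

From dz/dt = 0: 0.0136y* = 0.0812, so y* = 5.97.
From dx/dt = 0: 0.861(1 - x*/652) = 0.0236·5.97, giving x* = 652·(1 - 0.164) = 545.
From dy/dt = 0: 0.00982·545 - 0.593 = 0.0328z*, so z* = 4.76/0.0328 = 145.

x* ≈ 545, y* ≈ 5.97, z* ≈ 145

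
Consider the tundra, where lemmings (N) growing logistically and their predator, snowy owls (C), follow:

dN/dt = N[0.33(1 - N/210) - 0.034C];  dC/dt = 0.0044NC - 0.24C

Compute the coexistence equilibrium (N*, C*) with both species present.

N* ≈ 54.5, C* ≈ 7.18

From dC/dt = 0 with C > 0: 0.0044N* = 0.24, so N* = 54.5.
Substitute into dN/dt = 0: 0.33(1 - 54.5/210) = 0.034C*.
The bracket is 0.74, giving C* = 0.244/0.034 = 7.18.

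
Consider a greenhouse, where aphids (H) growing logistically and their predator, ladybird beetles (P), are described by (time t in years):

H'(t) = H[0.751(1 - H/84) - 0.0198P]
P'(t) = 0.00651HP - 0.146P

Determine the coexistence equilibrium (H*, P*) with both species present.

From dP/dt = 0 with P > 0: 0.00651H* = 0.146, so H* = 22.4.
Substitute into dH/dt = 0: 0.751(1 - 22.4/84) = 0.0198P*.
The bracket is 0.733, giving P* = 0.55/0.0198 = 27.8.

H* ≈ 22.4, P* ≈ 27.8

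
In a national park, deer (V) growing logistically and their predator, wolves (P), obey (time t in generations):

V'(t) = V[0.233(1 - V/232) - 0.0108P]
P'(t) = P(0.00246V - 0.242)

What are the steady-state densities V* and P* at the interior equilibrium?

From dP/dt = 0 with P > 0: 0.00246V* = 0.242, so V* = 98.4.
Substitute into dV/dt = 0: 0.233(1 - 98.4/232) = 0.0108P*.
The bracket is 0.576, giving P* = 0.134/0.0108 = 12.4.

V* ≈ 98.4, P* ≈ 12.4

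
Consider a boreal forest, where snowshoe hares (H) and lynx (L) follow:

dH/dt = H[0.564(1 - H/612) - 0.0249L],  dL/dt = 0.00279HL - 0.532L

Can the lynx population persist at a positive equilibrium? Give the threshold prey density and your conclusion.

The predator equation gives dL/dt > 0 only when H > 0.532/0.00279 = 191.
Without the predator, H → K = 612. Since 612 > 191, the predator can invade and persist.

Threshold H = 191; K > 191, so yes, the predator persists.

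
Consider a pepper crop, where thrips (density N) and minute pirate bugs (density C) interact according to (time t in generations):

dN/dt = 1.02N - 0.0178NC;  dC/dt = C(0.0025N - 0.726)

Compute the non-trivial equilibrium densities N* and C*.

N* ≈ 290, C* ≈ 57.3

Set dC/dt = 0 with C > 0: 0.0025N - 0.726 = 0, so N* = 0.726/0.0025 = 290.
Set dN/dt = 0 with N > 0: 1.02 - 0.0178C = 0, so C* = 1.02/0.0178 = 57.3.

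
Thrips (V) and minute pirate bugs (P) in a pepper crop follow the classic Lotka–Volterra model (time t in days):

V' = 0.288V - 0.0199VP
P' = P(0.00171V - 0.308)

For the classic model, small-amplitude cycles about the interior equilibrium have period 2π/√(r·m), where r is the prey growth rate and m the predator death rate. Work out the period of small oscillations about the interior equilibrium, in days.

T ≈ 21.1 days

Here r = 0.288 and m = 0.308, so r·m = 0.0887.
ω = √0.0887 = 0.298 per day, hence T = 2π/ω ≈ 21.1 days.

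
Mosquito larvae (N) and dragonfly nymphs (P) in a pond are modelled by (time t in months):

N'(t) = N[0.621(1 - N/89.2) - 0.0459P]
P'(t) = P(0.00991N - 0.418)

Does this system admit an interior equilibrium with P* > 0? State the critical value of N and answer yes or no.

Threshold N = 42.2; K > 42.2, so yes, the predator persists.

The predator equation gives dP/dt > 0 only when N > 0.418/0.00991 = 42.2.
Without the predator, N → K = 89.2. Since 89.2 > 42.2, the predator can invade and persist.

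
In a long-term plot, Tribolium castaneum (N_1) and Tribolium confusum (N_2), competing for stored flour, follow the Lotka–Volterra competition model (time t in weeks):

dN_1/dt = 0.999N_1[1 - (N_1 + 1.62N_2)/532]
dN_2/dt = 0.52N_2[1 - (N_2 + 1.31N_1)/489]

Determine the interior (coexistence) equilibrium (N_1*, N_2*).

N_1* ≈ 232, N_2* ≈ 185

Setting both brackets to zero gives the nullclines N_1 + 1.62N_2 = 532 and 1.31N_1 + N_2 = 489.
Substituting N_2 = 489 - 1.31N_1 into the first: N_1(1 - 1.62·1.31) = 532 - 1.62·489.
So N_1* = -260/-1.12 = 232, and then N_2* = 489 - 1.31·232 = 185.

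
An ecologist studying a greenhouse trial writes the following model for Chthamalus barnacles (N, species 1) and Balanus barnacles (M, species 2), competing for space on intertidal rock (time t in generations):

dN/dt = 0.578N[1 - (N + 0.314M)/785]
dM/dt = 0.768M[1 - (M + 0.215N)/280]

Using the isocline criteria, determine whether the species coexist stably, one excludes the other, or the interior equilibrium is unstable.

Compare the nullcline intercepts: K1/α12 = 785/0.314 = 2500 > K2 = 280; K2/α21 = 280/0.215 = 1300 > K1 = 785.
Since both inequalities hold, each species can invade when rare, so the interior equilibrium is stable.

stable coexistence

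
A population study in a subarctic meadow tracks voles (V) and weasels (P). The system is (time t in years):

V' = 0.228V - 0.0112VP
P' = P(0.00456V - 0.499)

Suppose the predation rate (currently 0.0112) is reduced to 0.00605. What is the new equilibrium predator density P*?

At the interior fixed point, setting dV/dt = 0 with V > 0 fixes P* = (prey growth rate)/(VP coefficient) — independent of the other coefficients.
With the change, P* = 0.228/0.00605 = 37.7; it rises from 20.4.

P* ≈ 37.7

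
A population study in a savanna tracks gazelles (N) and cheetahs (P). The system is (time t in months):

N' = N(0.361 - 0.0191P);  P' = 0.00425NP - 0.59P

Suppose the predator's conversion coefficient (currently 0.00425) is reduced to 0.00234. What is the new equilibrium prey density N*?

At the interior fixed point, setting dP/dt = 0 with P > 0 fixes N* = (predator death rate)/(NP coefficient) — independent of the other coefficients.
With the change, N* = 0.59/0.00234 = 252; it rises from 139.

N* ≈ 252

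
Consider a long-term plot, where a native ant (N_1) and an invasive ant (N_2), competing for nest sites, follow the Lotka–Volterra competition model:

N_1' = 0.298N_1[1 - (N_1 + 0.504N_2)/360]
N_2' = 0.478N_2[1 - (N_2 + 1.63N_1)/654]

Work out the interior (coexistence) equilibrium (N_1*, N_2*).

Setting both brackets to zero gives the nullclines N_1 + 0.504N_2 = 360 and 1.63N_1 + N_2 = 654.
Substituting N_2 = 654 - 1.63N_1 into the first: N_1(1 - 0.504·1.63) = 360 - 0.504·654.
So N_1* = 30.4/0.178 = 170, and then N_2* = 654 - 1.63·170 = 377.

N_1* ≈ 170, N_2* ≈ 377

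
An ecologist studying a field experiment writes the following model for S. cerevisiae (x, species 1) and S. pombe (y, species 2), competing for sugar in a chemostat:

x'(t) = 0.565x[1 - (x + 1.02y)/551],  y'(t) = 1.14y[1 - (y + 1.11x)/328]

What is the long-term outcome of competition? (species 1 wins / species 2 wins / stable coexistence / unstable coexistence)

species 1 excludes species 2

Compare the nullcline intercepts: K1/α12 = 551/1.02 = 540 > K2 = 328; K2/α21 = 328/1.11 = 295 < K1 = 551.
Since the inequalities point opposite ways, species 1 can invade but species 2 cannot.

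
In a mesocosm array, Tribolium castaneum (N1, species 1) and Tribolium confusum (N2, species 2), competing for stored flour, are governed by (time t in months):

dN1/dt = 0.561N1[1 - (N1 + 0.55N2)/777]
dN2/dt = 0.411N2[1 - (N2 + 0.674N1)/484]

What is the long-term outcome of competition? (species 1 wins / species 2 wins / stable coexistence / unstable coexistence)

Compare the nullcline intercepts: K1/α12 = 777/0.55 = 1410 > K2 = 484; K2/α21 = 484/0.674 = 718 < K1 = 777.
Since the inequalities point opposite ways, species 1 can invade but species 2 cannot.

species 1 excludes species 2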